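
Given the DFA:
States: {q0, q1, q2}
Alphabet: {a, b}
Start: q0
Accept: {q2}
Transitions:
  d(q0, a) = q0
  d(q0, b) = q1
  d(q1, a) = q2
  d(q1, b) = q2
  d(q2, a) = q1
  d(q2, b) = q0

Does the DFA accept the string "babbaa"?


Trace: q0 -> q1 -> q2 -> q0 -> q1 -> q2 -> q1
Final state: q1
Accept states: {q2}

No, rejected (final state q1 is not an accept state)


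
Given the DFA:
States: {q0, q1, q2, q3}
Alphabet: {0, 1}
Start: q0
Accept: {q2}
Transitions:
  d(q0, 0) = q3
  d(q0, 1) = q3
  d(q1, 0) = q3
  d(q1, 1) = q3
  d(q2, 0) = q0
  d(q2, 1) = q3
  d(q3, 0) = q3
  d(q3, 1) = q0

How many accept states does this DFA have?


Accept states listed: {q2}
Counting: q2(1)

1


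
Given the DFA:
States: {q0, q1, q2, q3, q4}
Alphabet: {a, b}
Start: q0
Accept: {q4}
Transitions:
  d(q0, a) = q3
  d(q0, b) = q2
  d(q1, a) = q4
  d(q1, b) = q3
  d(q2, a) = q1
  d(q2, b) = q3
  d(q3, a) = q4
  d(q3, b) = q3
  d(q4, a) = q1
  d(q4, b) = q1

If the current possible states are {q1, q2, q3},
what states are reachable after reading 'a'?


Apply transition on 'a' from each current state:
  d(q1, a) = q4
  d(q2, a) = q1
  d(q3, a) = q4

{q1, q4}


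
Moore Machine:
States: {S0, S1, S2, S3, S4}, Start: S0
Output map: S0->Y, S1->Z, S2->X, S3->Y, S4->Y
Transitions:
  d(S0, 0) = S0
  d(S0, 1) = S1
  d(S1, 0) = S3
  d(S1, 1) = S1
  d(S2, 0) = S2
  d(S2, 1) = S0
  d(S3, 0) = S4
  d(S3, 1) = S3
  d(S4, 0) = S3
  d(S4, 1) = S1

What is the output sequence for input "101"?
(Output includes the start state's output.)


Start: S0 (output Y)
  --1--> S1 (output Z)
  --0--> S3 (output Y)
  --1--> S3 (output Y)

"YZYY"


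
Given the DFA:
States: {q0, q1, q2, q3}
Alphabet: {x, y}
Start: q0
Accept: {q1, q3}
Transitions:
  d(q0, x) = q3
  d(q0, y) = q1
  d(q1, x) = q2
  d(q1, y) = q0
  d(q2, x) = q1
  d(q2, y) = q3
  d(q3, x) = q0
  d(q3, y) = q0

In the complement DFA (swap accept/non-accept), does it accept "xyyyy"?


Trace: q0 -> q3 -> q0 -> q1 -> q0 -> q1
Final: q1
Original accept: {q1, q3}
Complement: q1 is in original accept

No, complement rejects (original accepts)


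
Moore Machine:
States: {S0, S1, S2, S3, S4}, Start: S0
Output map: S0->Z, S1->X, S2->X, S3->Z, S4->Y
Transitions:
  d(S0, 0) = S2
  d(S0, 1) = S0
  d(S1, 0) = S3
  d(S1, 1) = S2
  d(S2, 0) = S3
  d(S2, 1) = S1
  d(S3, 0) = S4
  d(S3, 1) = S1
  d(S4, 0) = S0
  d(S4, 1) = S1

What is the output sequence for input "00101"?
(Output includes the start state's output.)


Start: S0 (output Z)
  --0--> S2 (output X)
  --0--> S3 (output Z)
  --1--> S1 (output X)
  --0--> S3 (output Z)
  --1--> S1 (output X)

"ZXZXZX"


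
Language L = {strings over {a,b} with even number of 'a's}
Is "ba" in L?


count('a') = 1; 1 mod 2 = 1

No, "ba" is not in L


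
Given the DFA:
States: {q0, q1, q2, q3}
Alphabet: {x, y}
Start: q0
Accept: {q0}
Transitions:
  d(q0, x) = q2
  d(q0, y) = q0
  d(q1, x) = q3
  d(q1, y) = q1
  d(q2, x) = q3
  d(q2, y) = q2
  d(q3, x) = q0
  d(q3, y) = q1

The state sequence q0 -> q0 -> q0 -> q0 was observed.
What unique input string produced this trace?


Trace back each transition to find the symbol:
  q0 --[y]--> q0
  q0 --[y]--> q0
  q0 --[y]--> q0

"yyy"


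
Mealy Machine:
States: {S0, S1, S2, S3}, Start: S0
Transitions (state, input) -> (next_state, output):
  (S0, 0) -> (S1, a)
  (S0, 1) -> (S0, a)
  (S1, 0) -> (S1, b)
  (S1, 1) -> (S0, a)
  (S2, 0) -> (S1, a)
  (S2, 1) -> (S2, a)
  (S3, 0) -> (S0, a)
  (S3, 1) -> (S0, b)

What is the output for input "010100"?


Step-by-step:
  (S0, 0) -> (S1, a)
  (S1, 1) -> (S0, a)
  (S0, 0) -> (S1, a)
  (S1, 1) -> (S0, a)
  (S0, 0) -> (S1, a)
  (S1, 0) -> (S1, b)

"aaaaab"


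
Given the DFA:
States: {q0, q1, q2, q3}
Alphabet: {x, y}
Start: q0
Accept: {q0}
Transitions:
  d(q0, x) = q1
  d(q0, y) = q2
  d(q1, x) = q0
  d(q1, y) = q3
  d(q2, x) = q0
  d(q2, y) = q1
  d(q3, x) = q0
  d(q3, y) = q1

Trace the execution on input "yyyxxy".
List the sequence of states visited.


Input: yyyxxy
d(q0, y) = q2
d(q2, y) = q1
d(q1, y) = q3
d(q3, x) = q0
d(q0, x) = q1
d(q1, y) = q3


q0 -> q2 -> q1 -> q3 -> q0 -> q1 -> q3


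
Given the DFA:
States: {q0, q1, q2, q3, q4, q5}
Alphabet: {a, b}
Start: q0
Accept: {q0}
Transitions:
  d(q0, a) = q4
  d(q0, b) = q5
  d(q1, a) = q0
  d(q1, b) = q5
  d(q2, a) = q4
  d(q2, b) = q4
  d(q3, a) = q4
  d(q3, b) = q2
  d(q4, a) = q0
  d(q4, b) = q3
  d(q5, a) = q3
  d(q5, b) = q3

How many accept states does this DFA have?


Accept states listed: {q0}
Counting: q0(1)

1


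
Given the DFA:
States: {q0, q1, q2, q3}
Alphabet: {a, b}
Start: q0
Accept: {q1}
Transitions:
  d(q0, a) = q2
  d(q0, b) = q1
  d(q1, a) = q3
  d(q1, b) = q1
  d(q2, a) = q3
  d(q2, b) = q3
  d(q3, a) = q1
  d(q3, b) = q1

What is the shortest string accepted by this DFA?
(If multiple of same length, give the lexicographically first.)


BFS by string length (lex-first path to each state shown):
  len 0: q0<-""
  len 1: q1<-"b", q2<-"a"
Found accept state at length 1.

"b"


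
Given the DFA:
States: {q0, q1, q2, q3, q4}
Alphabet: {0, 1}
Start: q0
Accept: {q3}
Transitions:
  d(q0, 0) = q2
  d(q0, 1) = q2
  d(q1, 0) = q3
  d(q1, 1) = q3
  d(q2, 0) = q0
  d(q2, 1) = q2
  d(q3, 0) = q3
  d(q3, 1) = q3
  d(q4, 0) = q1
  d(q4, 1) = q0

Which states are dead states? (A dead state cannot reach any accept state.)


Forward reachability from each state:
  q0 -> reaches {q0, q2}, no accept state (dead)
  q1 -> reaches accept state q3 (live)
  q2 -> reaches {q0, q2}, no accept state (dead)
  q3 -> reaches accept state q3 (live)
  q4 -> reaches accept state q3 (live)

{q0, q2}


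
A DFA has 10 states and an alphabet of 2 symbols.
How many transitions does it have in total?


Each state has exactly one transition per symbol.
10 * 2 = 20

20


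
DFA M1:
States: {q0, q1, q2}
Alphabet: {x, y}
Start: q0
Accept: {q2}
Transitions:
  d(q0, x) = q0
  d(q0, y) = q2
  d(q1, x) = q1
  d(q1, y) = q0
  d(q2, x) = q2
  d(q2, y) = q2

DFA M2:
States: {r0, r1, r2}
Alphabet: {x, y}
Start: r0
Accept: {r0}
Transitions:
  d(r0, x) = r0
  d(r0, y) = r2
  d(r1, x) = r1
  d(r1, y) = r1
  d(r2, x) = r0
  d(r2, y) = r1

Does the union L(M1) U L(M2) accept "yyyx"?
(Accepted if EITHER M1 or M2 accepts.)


M1: final=q2 accepted=True
M2: final=r1 accepted=False

Yes, union accepts


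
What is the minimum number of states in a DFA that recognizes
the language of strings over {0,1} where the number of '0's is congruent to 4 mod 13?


States track (count of '0') mod 13.
Need 13 states: one per remainder 0..12; accept = remainder 4.

13


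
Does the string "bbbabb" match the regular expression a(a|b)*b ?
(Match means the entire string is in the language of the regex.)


|string| = 6; first = 'b'; last = 'b'

No, "bbbabb" does not match a(a|b)*b


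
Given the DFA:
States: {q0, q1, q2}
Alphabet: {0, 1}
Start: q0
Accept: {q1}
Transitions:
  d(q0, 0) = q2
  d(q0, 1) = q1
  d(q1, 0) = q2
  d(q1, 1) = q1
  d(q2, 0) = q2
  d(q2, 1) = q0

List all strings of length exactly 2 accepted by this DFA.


All strings of length 2: 4 total
Accepted: 1

"11"


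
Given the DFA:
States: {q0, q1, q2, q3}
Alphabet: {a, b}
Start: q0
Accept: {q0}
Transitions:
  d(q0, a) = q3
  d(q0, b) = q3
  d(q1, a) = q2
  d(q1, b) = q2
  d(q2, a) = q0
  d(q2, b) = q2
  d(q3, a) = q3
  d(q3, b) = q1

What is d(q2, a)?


Looking up transition d(q2, a)

q0


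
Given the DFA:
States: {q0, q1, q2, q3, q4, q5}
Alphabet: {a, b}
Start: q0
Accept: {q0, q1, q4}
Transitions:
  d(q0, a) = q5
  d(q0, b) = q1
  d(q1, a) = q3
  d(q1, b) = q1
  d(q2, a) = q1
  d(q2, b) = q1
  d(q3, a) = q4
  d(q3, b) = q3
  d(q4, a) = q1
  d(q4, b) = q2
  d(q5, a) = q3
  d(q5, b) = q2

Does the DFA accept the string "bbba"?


Trace: q0 -> q1 -> q1 -> q1 -> q3
Final state: q3
Accept states: {q0, q1, q4}

No, rejected (final state q3 is not an accept state)


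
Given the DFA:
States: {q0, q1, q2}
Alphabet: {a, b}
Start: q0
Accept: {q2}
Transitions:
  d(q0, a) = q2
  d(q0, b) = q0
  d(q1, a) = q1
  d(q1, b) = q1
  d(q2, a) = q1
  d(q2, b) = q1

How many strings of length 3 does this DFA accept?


Enumerating all length-3 strings:
  "aaa" -> q1 [reject]
  "aab" -> q1 [reject]
  "aba" -> q1 [reject]
  "abb" -> q1 [reject]
  "baa" -> q1 [reject]
  "bab" -> q1 [reject]
  "bba" -> q2 [accept]
  "bbb" -> q0 [reject]

1 out of 8


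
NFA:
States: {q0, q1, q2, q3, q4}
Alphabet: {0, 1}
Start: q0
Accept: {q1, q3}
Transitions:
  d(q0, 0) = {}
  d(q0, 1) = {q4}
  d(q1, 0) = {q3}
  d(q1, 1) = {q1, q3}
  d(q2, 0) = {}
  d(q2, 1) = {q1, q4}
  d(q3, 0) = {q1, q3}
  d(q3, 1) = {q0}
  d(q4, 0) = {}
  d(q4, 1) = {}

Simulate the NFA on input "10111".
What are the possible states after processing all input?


Start: {q0}
  --1--> {q4}
  --0--> {}
  --1--> {}
  --1--> {}
  --1--> {}

{} (empty set, no valid transitions)


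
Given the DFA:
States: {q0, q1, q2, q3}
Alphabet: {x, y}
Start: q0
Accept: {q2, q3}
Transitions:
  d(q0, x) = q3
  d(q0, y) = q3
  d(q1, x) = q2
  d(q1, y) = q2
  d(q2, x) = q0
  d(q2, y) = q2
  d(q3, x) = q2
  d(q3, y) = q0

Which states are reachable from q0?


BFS from q0:
  layer 0: {q0}
  layer 1: {q3}
  layer 2: {q2}

{q0, q2, q3}


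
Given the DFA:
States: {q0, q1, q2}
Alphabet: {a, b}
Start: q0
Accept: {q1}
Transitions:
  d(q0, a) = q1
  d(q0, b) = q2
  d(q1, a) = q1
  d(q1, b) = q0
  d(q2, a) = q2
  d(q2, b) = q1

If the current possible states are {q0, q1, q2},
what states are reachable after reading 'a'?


Apply transition on 'a' from each current state:
  d(q0, a) = q1
  d(q1, a) = q1
  d(q2, a) = q2

{q1, q2}


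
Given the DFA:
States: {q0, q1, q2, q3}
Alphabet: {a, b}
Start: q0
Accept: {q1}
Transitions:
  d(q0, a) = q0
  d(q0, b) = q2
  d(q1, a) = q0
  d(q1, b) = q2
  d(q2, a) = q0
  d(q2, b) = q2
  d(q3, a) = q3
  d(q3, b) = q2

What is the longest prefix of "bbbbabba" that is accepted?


Run the DFA, marking each prefix where the state is accepting:
  "" -> q0 [reject]
  "b" -> q2 [reject]
  "bb" -> q2 [reject]
  "bbb" -> q2 [reject]
  "bbbb" -> q2 [reject]
  "bbbba" -> q0 [reject]
  "bbbbab" -> q2 [reject]
  "bbbbabb" -> q2 [reject]
  "bbbbabba" -> q0 [reject]

No prefix is accepted


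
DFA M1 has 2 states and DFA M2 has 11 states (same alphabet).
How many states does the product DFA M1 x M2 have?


Product construction pairs every M1 state with every M2 state.
2 * 11 = 22

22


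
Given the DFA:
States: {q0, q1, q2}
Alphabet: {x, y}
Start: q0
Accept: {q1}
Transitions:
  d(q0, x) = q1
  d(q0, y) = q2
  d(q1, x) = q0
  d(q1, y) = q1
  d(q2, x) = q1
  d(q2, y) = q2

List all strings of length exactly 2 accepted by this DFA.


All strings of length 2: 4 total
Accepted: 2

"xy", "yx"


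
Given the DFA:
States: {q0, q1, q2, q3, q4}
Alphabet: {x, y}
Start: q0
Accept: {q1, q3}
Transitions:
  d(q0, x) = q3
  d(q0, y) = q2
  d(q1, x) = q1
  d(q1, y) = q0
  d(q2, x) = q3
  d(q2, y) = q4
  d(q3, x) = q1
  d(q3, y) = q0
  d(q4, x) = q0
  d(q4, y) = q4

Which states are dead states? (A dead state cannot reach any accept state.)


Forward reachability from each state:
  q0 -> reaches accept state q1 (live)
  q1 -> reaches accept state q1 (live)
  q2 -> reaches accept state q1 (live)
  q3 -> reaches accept state q1 (live)
  q4 -> reaches accept state q1 (live)

None (all states can reach an accept state)


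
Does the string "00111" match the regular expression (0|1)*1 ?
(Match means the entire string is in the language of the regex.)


|string| = 5; first = '0'; last = '1'

Yes, "00111" matches (0|1)*1


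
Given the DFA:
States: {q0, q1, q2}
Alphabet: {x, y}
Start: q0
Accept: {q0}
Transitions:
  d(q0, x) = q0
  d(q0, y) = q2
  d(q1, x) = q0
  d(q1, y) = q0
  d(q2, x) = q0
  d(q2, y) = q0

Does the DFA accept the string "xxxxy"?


Trace: q0 -> q0 -> q0 -> q0 -> q0 -> q2
Final state: q2
Accept states: {q0}

No, rejected (final state q2 is not an accept state)


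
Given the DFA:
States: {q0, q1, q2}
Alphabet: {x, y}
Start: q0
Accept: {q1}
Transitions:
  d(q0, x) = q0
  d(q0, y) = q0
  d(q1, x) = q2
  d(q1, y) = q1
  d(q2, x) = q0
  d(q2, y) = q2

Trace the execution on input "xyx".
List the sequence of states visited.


Input: xyx
d(q0, x) = q0
d(q0, y) = q0
d(q0, x) = q0


q0 -> q0 -> q0 -> q0


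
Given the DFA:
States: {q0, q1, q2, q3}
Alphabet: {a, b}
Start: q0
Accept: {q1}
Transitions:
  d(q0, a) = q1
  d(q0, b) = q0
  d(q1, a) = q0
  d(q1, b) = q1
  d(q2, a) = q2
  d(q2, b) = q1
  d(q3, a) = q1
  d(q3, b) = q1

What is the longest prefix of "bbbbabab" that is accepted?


Run the DFA, marking each prefix where the state is accepting:
  "" -> q0 [reject]
  "b" -> q0 [reject]
  "bb" -> q0 [reject]
  "bbb" -> q0 [reject]
  "bbbb" -> q0 [reject]
  "bbbba" -> q1 [accept]
  "bbbbab" -> q1 [accept]
  "bbbbaba" -> q0 [reject]
  "bbbbabab" -> q0 [reject]

"bbbbab"


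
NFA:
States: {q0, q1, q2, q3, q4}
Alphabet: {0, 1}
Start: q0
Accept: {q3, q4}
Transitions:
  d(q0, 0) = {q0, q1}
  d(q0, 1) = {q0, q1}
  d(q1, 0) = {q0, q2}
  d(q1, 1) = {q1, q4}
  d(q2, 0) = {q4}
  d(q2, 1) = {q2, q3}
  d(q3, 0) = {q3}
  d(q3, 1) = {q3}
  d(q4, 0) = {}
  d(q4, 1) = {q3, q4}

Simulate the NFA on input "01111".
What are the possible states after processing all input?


Start: {q0}
  --0--> {q0, q1}
  --1--> {q0, q1, q4}
  --1--> {q0, q1, q3, q4}
  --1--> {q0, q1, q3, q4}
  --1--> {q0, q1, q3, q4}

{q0, q1, q3, q4}


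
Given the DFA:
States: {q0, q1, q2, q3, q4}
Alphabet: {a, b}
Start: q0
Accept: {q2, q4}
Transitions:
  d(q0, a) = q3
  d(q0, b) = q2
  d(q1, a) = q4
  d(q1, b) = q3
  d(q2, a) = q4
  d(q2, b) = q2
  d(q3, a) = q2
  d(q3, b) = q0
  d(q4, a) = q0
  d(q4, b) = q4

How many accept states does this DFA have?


Accept states listed: {q2, q4}
Counting: q2(1) q4(2)

2


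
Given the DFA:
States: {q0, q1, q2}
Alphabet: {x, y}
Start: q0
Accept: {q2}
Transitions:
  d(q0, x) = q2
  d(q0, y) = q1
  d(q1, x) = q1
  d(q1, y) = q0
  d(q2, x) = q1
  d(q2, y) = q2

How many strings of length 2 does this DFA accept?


Enumerating all length-2 strings:
  "xx" -> q1 [reject]
  "xy" -> q2 [accept]
  "yx" -> q1 [reject]
  "yy" -> q0 [reject]

1 out of 4


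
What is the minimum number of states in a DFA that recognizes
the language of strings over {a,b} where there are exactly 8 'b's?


States: count = 0, 1, ..., 8 (that's 9 states), plus a dead state for count > 8.
Total: 9 + 1 = 10. Accept = count-8 state.

10


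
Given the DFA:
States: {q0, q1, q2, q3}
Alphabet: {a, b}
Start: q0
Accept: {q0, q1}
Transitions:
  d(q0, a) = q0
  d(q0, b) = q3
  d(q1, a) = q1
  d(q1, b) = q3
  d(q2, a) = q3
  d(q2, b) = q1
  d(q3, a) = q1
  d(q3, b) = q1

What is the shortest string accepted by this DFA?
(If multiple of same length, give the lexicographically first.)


BFS by string length (lex-first path to each state shown):
  len 0: q0<-""
Found accept state at length 0.

"" (empty string)


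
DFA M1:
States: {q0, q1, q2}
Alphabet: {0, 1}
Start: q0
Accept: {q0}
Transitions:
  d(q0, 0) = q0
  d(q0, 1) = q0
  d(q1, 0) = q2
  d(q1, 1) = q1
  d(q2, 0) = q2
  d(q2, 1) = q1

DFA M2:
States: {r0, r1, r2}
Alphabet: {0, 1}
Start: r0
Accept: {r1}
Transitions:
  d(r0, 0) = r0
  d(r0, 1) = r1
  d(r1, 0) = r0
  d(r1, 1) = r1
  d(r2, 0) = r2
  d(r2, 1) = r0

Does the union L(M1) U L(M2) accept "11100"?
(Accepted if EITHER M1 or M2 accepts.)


M1: final=q0 accepted=True
M2: final=r0 accepted=False

Yes, union accepts


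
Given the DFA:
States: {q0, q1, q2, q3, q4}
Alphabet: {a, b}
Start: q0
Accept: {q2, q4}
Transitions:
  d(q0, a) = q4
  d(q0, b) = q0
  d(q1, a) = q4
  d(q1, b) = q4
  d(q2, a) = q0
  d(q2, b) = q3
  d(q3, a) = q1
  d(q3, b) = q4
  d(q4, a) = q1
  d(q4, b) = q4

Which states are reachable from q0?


BFS from q0:
  layer 0: {q0}
  layer 1: {q4}
  layer 2: {q1}

{q0, q1, q4}


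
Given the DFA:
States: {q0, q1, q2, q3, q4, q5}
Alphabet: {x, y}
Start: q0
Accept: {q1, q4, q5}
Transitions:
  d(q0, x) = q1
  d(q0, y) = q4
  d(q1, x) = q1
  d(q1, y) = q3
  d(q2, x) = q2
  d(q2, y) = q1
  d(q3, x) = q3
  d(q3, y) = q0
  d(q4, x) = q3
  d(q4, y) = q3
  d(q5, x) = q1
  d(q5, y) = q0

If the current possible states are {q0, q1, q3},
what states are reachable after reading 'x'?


Apply transition on 'x' from each current state:
  d(q0, x) = q1
  d(q1, x) = q1
  d(q3, x) = q3

{q1, q3}


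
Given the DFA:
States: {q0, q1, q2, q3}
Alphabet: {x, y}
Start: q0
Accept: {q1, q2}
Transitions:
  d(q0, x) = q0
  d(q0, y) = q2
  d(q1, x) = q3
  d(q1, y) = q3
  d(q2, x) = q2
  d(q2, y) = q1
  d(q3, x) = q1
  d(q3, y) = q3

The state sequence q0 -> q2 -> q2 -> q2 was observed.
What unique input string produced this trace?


Trace back each transition to find the symbol:
  q0 --[y]--> q2
  q2 --[x]--> q2
  q2 --[x]--> q2

"yxx"


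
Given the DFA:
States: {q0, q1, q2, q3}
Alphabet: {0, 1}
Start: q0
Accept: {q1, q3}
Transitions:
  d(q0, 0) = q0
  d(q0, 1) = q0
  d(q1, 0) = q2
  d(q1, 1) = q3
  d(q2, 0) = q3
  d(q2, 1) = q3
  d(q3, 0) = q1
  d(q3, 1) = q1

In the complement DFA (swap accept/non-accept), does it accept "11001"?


Trace: q0 -> q0 -> q0 -> q0 -> q0 -> q0
Final: q0
Original accept: {q1, q3}
Complement: q0 is not in original accept

Yes, complement accepts (original rejects)


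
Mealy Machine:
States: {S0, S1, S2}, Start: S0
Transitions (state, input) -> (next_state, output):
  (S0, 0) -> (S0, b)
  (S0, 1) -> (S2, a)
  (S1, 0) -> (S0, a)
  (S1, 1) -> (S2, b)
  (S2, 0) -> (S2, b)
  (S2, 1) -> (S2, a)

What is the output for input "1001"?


Step-by-step:
  (S0, 1) -> (S2, a)
  (S2, 0) -> (S2, b)
  (S2, 0) -> (S2, b)
  (S2, 1) -> (S2, a)

"abba"


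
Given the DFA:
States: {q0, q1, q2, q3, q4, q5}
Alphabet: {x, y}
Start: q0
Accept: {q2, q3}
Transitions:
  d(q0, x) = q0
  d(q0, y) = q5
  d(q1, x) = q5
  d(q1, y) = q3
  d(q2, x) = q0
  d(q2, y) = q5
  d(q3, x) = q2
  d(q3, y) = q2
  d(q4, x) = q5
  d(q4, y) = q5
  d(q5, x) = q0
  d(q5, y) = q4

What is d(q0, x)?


Looking up transition d(q0, x)

q0


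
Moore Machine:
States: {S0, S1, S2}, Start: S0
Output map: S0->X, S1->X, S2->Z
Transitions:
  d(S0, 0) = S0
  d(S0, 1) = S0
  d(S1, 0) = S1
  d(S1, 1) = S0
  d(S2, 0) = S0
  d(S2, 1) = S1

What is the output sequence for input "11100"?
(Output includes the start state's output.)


Start: S0 (output X)
  --1--> S0 (output X)
  --1--> S0 (output X)
  --1--> S0 (output X)
  --0--> S0 (output X)
  --0--> S0 (output X)

"XXXXXX"


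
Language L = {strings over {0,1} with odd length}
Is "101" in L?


length = 3; 3 mod 2 = 1

Yes, "101" is in L


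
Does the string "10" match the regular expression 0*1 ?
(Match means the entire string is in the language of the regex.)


|string| = 2; first = '1'; last = '0'

No, "10" does not match 0*1


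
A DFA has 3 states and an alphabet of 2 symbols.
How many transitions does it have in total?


Each state has exactly one transition per symbol.
3 * 2 = 6

6


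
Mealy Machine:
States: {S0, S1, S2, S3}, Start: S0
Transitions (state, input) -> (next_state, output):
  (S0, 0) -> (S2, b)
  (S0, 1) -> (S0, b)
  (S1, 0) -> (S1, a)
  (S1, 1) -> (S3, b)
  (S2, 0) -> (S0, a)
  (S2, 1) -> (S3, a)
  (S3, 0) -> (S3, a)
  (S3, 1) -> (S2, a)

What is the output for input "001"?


Step-by-step:
  (S0, 0) -> (S2, b)
  (S2, 0) -> (S0, a)
  (S0, 1) -> (S0, b)

"bab"


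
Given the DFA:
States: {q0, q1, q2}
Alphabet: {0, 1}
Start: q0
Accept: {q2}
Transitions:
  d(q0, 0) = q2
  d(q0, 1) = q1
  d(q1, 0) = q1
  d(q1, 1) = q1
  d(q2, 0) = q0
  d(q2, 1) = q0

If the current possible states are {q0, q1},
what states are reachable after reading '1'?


Apply transition on '1' from each current state:
  d(q0, 1) = q1
  d(q1, 1) = q1

{q1}


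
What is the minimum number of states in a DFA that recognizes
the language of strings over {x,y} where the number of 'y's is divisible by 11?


States track (count of 'y') mod 11.
Need 11 states: one per remainder 0..10; accept = remainder 0.

11


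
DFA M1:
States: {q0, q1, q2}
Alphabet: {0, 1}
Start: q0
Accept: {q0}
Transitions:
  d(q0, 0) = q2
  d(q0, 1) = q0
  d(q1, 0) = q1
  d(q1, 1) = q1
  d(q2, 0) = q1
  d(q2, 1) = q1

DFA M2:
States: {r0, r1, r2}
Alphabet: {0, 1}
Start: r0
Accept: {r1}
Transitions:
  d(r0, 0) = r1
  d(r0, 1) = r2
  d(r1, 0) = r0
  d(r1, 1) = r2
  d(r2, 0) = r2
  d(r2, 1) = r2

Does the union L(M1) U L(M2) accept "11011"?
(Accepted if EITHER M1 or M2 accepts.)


M1: final=q1 accepted=False
M2: final=r2 accepted=False

No, union rejects (neither accepts)


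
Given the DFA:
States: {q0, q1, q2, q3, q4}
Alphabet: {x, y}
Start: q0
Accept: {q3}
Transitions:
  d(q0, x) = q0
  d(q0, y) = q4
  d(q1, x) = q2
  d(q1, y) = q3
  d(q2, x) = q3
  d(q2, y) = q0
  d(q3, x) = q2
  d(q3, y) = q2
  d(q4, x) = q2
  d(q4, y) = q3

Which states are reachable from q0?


BFS from q0:
  layer 0: {q0}
  layer 1: {q4}
  layer 2: {q2, q3}

{q0, q2, q3, q4}


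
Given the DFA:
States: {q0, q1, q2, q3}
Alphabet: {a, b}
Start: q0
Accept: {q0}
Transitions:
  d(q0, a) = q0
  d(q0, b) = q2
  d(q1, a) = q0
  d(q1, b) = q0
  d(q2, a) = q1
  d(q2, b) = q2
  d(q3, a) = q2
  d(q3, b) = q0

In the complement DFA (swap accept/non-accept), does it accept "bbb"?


Trace: q0 -> q2 -> q2 -> q2
Final: q2
Original accept: {q0}
Complement: q2 is not in original accept

Yes, complement accepts (original rejects)


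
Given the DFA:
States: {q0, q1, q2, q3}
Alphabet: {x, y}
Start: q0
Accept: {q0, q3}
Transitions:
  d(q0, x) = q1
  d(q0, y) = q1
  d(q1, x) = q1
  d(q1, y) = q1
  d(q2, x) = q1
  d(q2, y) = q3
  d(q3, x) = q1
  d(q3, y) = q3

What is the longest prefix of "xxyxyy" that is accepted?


Run the DFA, marking each prefix where the state is accepting:
  "" -> q0 [accept]
  "x" -> q1 [reject]
  "xx" -> q1 [reject]
  "xxy" -> q1 [reject]
  "xxyx" -> q1 [reject]
  "xxyxy" -> q1 [reject]
  "xxyxyy" -> q1 [reject]

""


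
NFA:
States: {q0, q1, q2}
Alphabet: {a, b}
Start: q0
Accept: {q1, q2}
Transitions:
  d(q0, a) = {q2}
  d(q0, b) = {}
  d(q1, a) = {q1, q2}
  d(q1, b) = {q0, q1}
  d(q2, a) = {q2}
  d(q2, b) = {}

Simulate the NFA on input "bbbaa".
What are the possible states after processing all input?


Start: {q0}
  --b--> {}
  --b--> {}
  --b--> {}
  --a--> {}
  --a--> {}

{} (empty set, no valid transitions)


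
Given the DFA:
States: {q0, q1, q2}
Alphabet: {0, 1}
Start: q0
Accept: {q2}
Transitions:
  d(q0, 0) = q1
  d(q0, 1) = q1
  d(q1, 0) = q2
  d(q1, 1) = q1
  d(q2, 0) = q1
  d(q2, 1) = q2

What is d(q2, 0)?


Looking up transition d(q2, 0)

q1


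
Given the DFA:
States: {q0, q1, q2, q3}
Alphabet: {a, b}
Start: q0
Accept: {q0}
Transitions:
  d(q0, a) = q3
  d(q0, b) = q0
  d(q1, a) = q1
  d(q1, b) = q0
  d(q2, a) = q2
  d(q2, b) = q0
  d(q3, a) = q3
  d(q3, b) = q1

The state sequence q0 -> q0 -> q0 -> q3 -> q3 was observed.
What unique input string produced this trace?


Trace back each transition to find the symbol:
  q0 --[b]--> q0
  q0 --[b]--> q0
  q0 --[a]--> q3
  q3 --[a]--> q3

"bbaa"


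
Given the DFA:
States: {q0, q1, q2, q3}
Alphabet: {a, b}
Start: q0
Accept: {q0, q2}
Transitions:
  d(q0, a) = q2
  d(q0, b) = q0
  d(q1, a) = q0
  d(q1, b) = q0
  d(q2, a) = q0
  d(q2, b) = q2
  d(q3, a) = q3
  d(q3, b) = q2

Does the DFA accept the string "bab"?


Trace: q0 -> q0 -> q2 -> q2
Final state: q2
Accept states: {q0, q2}

Yes, accepted (final state q2 is an accept state)


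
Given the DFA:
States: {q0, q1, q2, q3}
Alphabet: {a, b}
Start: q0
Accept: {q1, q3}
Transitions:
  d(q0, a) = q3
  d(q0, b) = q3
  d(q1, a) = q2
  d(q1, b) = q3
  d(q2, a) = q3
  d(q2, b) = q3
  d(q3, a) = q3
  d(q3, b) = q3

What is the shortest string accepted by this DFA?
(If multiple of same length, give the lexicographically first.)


BFS by string length (lex-first path to each state shown):
  len 0: q0<-""
  len 1: q3<-"a"
Found accept state at length 1.

"a"


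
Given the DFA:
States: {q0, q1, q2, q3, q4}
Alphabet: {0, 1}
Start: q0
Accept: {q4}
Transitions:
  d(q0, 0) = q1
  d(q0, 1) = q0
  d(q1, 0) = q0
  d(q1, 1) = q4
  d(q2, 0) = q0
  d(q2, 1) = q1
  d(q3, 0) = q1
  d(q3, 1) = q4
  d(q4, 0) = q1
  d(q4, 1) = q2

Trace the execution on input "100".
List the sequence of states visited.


Input: 100
d(q0, 1) = q0
d(q0, 0) = q1
d(q1, 0) = q0


q0 -> q0 -> q1 -> q0


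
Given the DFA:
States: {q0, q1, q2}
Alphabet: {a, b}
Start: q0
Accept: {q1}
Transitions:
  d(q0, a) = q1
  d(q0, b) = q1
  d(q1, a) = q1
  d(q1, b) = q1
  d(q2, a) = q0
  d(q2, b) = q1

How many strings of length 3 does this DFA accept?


Enumerating all length-3 strings:
  "aaa" -> q1 [accept]
  "aab" -> q1 [accept]
  "aba" -> q1 [accept]
  "abb" -> q1 [accept]
  "baa" -> q1 [accept]
  "bab" -> q1 [accept]
  "bba" -> q1 [accept]
  "bbb" -> q1 [accept]

8 out of 8


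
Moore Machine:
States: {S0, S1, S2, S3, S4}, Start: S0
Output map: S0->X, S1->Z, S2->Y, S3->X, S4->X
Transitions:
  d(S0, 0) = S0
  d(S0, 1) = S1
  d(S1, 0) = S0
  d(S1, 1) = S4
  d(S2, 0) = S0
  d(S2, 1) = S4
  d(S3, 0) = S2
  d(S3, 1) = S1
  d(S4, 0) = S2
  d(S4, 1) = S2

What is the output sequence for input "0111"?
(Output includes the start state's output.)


Start: S0 (output X)
  --0--> S0 (output X)
  --1--> S1 (output Z)
  --1--> S4 (output X)
  --1--> S2 (output Y)

"XXZXY"


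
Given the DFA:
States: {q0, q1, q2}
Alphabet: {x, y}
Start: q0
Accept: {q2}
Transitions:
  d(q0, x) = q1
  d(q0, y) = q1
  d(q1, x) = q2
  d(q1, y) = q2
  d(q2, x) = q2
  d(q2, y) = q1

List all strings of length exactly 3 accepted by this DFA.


All strings of length 3: 8 total
Accepted: 4

"xxx", "xyx", "yxx", "yyx"


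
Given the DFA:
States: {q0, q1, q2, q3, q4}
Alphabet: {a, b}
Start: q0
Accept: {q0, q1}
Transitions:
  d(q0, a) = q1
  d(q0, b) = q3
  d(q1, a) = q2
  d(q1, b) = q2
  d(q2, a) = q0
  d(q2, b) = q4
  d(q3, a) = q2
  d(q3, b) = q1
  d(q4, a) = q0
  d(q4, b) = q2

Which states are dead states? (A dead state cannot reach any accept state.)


Forward reachability from each state:
  q0 -> reaches accept state q0 (live)
  q1 -> reaches accept state q0 (live)
  q2 -> reaches accept state q0 (live)
  q3 -> reaches accept state q0 (live)
  q4 -> reaches accept state q0 (live)

None (all states can reach an accept state)


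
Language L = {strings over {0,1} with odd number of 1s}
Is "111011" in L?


count('1') = 5; 5 mod 2 = 1

Yes, "111011" is in L


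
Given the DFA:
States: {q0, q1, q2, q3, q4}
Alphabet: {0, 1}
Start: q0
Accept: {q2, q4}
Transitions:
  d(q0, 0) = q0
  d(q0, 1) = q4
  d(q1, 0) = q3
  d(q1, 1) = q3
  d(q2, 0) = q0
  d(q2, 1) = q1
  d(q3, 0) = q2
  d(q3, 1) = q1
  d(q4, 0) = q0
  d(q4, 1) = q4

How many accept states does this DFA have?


Accept states listed: {q2, q4}
Counting: q2(1) q4(2)

2


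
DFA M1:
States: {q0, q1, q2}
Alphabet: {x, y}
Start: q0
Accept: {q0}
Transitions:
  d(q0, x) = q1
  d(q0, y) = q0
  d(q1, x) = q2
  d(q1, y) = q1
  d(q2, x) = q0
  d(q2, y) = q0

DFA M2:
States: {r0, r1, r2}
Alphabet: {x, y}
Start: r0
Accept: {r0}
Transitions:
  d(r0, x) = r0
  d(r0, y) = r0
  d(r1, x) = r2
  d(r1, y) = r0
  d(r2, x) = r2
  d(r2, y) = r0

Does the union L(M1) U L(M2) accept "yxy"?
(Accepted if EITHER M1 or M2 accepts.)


M1: final=q1 accepted=False
M2: final=r0 accepted=True

Yes, union accepts


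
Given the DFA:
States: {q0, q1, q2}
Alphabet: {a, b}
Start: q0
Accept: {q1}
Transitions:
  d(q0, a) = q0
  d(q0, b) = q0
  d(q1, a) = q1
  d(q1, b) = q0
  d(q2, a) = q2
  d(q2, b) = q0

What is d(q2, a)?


Looking up transition d(q2, a)

q2


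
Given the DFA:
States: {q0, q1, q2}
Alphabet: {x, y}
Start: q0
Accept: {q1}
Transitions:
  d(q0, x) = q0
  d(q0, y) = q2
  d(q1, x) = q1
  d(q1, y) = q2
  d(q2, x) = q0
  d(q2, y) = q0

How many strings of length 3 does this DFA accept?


Enumerating all length-3 strings:
  "xxx" -> q0 [reject]
  "xxy" -> q2 [reject]
  "xyx" -> q0 [reject]
  "xyy" -> q0 [reject]
  "yxx" -> q0 [reject]
  "yxy" -> q2 [reject]
  "yyx" -> q0 [reject]
  "yyy" -> q2 [reject]

0 out of 8


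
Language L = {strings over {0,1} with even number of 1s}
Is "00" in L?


count('1') = 0; 0 mod 2 = 0

Yes, "00" is in L


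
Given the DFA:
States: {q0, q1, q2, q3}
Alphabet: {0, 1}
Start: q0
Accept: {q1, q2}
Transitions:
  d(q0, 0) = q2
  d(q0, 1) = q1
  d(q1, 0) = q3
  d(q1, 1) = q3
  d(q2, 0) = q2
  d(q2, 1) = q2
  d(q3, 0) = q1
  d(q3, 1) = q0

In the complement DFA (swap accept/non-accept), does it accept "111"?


Trace: q0 -> q1 -> q3 -> q0
Final: q0
Original accept: {q1, q2}
Complement: q0 is not in original accept

Yes, complement accepts (original rejects)


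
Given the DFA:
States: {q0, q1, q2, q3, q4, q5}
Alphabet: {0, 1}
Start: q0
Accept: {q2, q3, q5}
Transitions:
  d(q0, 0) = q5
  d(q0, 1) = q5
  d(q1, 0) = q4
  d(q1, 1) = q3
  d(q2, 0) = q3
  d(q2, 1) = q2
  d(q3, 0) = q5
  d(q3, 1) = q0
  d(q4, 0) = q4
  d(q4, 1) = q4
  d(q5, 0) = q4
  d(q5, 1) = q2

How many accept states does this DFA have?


Accept states listed: {q2, q3, q5}
Counting: q2(1) q3(2) q5(3)

3


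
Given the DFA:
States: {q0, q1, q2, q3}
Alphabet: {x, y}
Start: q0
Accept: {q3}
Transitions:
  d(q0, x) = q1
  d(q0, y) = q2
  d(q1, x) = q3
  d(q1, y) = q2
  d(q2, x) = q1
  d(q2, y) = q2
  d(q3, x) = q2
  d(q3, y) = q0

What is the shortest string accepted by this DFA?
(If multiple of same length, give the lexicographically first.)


BFS by string length (lex-first path to each state shown):
  len 0: q0<-""
  len 1: q1<-"x", q2<-"y"
  len 2: q1<-"yx", q2<-"xy", q3<-"xx"
Found accept state at length 2.

"xx"


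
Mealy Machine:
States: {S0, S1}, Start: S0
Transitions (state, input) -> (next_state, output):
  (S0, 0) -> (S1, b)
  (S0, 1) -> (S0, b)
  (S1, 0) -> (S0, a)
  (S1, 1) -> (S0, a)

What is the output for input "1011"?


Step-by-step:
  (S0, 1) -> (S0, b)
  (S0, 0) -> (S1, b)
  (S1, 1) -> (S0, a)
  (S0, 1) -> (S0, b)

"bbab"


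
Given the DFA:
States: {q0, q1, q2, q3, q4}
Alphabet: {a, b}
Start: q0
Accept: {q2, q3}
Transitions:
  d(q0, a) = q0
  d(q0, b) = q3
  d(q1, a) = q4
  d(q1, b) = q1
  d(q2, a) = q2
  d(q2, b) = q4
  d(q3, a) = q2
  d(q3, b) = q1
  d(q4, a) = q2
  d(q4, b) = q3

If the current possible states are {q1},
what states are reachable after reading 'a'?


Apply transition on 'a' from each current state:
  d(q1, a) = q4

{q4}


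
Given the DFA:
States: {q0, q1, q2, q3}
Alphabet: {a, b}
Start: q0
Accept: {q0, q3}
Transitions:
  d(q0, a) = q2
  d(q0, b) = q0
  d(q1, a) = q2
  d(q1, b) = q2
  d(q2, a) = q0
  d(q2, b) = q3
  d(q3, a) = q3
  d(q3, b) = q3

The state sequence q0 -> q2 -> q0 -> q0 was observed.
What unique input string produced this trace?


Trace back each transition to find the symbol:
  q0 --[a]--> q2
  q2 --[a]--> q0
  q0 --[b]--> q0

"aab"


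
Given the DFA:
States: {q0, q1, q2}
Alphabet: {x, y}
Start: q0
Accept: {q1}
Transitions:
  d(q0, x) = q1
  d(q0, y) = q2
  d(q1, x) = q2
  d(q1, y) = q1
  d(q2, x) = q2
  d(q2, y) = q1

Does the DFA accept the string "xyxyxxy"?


Trace: q0 -> q1 -> q1 -> q2 -> q1 -> q2 -> q2 -> q1
Final state: q1
Accept states: {q1}

Yes, accepted (final state q1 is an accept state)


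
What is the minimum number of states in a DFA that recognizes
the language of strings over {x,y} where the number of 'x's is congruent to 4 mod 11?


States track (count of 'x') mod 11.
Need 11 states: one per remainder 0..10; accept = remainder 4.

11


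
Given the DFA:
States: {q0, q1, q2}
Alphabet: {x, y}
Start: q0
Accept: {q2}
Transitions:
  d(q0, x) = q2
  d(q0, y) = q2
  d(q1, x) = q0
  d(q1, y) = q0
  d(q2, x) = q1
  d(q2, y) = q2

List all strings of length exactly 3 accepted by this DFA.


All strings of length 3: 8 total
Accepted: 2

"xyy", "yyy"


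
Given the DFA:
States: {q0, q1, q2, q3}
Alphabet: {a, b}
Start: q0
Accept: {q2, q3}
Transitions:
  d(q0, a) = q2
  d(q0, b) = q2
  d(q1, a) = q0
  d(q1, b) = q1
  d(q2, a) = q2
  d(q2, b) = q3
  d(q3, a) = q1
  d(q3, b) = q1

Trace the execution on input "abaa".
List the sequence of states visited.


Input: abaa
d(q0, a) = q2
d(q2, b) = q3
d(q3, a) = q1
d(q1, a) = q0


q0 -> q2 -> q3 -> q1 -> q0


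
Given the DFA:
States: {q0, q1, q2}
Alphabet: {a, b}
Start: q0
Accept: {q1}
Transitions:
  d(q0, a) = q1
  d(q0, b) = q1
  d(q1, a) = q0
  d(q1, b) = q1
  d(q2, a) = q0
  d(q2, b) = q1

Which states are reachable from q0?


BFS from q0:
  layer 0: {q0}
  layer 1: {q1}

{q0, q1}


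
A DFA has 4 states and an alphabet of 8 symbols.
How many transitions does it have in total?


Each state has exactly one transition per symbol.
4 * 8 = 32

32


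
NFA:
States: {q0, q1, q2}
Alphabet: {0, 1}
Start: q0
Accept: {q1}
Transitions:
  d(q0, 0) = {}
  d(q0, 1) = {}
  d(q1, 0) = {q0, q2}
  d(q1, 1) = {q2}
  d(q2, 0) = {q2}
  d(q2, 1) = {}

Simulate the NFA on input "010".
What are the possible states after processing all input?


Start: {q0}
  --0--> {}
  --1--> {}
  --0--> {}

{} (empty set, no valid transitions)


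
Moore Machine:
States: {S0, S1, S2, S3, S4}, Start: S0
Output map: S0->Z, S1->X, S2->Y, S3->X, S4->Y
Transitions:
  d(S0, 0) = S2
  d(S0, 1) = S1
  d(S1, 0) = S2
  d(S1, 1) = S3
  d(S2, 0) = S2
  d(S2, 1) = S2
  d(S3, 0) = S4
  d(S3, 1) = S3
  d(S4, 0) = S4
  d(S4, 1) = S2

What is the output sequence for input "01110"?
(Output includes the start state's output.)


Start: S0 (output Z)
  --0--> S2 (output Y)
  --1--> S2 (output Y)
  --1--> S2 (output Y)
  --1--> S2 (output Y)
  --0--> S2 (output Y)

"ZYYYYY"


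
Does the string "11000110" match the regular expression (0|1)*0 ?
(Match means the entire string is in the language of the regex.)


|string| = 8; first = '1'; last = '0'

Yes, "11000110" matches (0|1)*0


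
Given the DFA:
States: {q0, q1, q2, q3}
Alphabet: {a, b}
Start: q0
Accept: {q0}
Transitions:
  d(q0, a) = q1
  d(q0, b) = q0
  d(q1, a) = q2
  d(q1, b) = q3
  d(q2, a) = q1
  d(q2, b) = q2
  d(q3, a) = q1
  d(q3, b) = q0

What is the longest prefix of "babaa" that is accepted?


Run the DFA, marking each prefix where the state is accepting:
  "" -> q0 [accept]
  "b" -> q0 [accept]
  "ba" -> q1 [reject]
  "bab" -> q3 [reject]
  "baba" -> q1 [reject]
  "babaa" -> q2 [reject]

"b"


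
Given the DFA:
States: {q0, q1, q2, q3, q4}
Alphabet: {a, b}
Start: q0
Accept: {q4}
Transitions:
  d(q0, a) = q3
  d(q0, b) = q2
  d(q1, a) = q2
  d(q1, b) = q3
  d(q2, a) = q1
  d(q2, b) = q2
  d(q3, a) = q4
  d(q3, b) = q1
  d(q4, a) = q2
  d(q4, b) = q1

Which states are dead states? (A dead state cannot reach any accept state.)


Forward reachability from each state:
  q0 -> reaches accept state q4 (live)
  q1 -> reaches accept state q4 (live)
  q2 -> reaches accept state q4 (live)
  q3 -> reaches accept state q4 (live)
  q4 -> reaches accept state q4 (live)

None (all states can reach an accept state)


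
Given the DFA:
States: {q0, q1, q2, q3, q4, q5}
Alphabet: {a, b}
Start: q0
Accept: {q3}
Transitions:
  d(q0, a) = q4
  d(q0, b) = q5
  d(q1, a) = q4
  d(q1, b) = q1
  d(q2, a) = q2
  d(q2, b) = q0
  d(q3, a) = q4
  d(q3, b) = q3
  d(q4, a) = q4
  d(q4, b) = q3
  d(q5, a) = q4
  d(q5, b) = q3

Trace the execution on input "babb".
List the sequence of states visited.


Input: babb
d(q0, b) = q5
d(q5, a) = q4
d(q4, b) = q3
d(q3, b) = q3


q0 -> q5 -> q4 -> q3 -> q3


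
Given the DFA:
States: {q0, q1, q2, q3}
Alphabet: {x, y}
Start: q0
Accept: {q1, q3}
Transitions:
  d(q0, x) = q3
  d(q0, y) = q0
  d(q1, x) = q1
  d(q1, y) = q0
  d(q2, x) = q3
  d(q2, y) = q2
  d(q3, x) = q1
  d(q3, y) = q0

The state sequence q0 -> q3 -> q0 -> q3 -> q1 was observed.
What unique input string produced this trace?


Trace back each transition to find the symbol:
  q0 --[x]--> q3
  q3 --[y]--> q0
  q0 --[x]--> q3
  q3 --[x]--> q1

"xyxx"


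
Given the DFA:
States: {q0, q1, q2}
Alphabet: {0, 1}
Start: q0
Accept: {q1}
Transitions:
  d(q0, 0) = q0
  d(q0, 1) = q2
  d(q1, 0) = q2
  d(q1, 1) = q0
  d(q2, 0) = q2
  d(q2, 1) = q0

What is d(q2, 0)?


Looking up transition d(q2, 0)

q2


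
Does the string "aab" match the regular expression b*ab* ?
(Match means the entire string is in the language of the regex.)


|string| = 3; first = 'a'; last = 'b'

No, "aab" does not match b*ab*


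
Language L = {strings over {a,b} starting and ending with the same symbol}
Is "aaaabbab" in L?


first = 'a', last = 'b'

No, "aaaabbab" is not in L


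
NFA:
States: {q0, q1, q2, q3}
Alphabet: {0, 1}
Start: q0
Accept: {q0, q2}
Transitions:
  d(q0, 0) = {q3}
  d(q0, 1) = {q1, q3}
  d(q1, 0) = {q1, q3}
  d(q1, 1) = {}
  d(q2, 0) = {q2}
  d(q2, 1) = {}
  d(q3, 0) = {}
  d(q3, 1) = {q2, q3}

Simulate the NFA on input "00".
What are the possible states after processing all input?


Start: {q0}
  --0--> {q3}
  --0--> {}

{} (empty set, no valid transitions)


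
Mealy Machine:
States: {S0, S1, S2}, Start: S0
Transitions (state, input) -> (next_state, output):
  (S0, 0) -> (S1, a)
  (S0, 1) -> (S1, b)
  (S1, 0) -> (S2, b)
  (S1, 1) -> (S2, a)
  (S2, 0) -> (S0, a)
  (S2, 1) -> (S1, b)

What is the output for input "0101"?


Step-by-step:
  (S0, 0) -> (S1, a)
  (S1, 1) -> (S2, a)
  (S2, 0) -> (S0, a)
  (S0, 1) -> (S1, b)

"aaab"


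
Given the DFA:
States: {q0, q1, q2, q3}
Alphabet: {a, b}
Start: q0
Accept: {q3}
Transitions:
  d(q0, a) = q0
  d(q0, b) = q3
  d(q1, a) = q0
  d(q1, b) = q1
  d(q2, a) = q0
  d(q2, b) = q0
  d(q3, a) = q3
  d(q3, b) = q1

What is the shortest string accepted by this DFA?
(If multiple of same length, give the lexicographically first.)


BFS by string length (lex-first path to each state shown):
  len 0: q0<-""
  len 1: q0<-"a", q3<-"b"
Found accept state at length 1.

"b"


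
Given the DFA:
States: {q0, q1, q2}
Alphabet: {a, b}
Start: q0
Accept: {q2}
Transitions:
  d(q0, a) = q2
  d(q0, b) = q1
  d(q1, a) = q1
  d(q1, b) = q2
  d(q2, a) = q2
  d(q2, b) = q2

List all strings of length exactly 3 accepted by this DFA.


All strings of length 3: 8 total
Accepted: 7

"aaa", "aab", "aba", "abb", "bab", "bba", "bbb"


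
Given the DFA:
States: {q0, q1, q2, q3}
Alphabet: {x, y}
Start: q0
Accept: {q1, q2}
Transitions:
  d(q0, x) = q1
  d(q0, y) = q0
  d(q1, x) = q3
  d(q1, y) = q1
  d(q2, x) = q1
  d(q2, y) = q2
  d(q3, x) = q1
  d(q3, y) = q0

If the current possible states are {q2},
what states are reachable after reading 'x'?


Apply transition on 'x' from each current state:
  d(q2, x) = q1

{q1}


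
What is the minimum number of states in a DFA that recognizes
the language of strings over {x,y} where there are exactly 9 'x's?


States: count = 0, 1, ..., 9 (that's 10 states), plus a dead state for count > 9.
Total: 10 + 1 = 11. Accept = count-9 state.

11


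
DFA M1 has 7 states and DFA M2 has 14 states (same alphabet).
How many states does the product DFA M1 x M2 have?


Product construction pairs every M1 state with every M2 state.
7 * 14 = 98

98


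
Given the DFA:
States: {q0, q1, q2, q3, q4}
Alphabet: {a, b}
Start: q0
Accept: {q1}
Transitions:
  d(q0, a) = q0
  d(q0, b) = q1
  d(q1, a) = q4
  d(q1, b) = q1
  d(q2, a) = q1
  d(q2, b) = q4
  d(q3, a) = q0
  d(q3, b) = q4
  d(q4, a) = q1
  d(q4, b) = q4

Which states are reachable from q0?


BFS from q0:
  layer 0: {q0}
  layer 1: {q1}
  layer 2: {q4}

{q0, q1, q4}


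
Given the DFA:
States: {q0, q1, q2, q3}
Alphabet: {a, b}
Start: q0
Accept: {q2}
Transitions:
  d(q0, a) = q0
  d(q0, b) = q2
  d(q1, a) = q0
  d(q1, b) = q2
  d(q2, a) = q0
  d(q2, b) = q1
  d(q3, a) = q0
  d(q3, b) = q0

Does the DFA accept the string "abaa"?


Trace: q0 -> q0 -> q2 -> q0 -> q0
Final state: q0
Accept states: {q2}

No, rejected (final state q0 is not an accept state)


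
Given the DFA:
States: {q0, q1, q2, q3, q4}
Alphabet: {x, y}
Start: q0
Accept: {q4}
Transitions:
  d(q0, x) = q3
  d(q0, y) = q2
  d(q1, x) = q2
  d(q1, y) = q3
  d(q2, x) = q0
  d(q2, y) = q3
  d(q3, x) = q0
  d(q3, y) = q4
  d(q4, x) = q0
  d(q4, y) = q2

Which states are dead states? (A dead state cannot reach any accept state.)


Forward reachability from each state:
  q0 -> reaches accept state q4 (live)
  q1 -> reaches accept state q4 (live)
  q2 -> reaches accept state q4 (live)
  q3 -> reaches accept state q4 (live)
  q4 -> reaches accept state q4 (live)

None (all states can reach an accept state)
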